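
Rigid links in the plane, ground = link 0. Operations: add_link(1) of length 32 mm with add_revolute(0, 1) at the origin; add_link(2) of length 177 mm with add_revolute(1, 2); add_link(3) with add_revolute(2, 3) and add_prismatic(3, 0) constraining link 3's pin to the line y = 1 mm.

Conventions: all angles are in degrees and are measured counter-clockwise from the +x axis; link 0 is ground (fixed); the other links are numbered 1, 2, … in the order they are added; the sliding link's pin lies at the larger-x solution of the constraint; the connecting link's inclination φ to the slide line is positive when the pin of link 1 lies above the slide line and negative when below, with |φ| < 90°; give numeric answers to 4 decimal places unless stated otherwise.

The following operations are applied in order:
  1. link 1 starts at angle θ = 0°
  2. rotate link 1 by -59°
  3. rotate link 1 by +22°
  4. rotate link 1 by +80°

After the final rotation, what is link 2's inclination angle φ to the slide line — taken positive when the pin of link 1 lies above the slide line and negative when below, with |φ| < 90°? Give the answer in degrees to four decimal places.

geometry: r = 32 mm, L = 177 mm, e = 1 mm; θ starts at 0°
rotate link 1 by -59°: θ ← 0° -59° = -59°
rotate link 1 by +22°: θ ← -59° +22° = -37°
rotate link 1 by +80°: θ ← -37° +80° = 43°
h = r sin θ − e = 21.823948 − 1 = 20.823948
sin φ = h / L = 20.823948 / 177 = 0.11764942
φ = arcsin(0.11764942) = 6.756463°

6.7565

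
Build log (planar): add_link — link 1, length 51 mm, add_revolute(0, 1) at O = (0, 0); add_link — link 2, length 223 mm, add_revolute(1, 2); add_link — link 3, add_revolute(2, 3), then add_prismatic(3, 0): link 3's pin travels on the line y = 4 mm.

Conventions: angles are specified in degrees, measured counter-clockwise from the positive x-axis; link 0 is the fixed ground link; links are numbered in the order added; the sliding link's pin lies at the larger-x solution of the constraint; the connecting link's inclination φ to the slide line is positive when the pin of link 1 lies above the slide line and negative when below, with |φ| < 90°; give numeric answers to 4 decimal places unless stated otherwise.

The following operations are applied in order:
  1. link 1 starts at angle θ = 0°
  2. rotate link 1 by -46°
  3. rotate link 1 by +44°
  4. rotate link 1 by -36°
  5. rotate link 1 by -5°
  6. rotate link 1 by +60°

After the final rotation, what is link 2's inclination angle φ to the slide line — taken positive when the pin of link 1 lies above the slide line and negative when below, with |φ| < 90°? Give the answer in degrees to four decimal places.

geometry: r = 51 mm, L = 223 mm, e = 4 mm; θ starts at 0°
rotate link 1 by -46°: θ ← 0° -46° = -46°
rotate link 1 by +44°: θ ← -46° +44° = -2°
rotate link 1 by -36°: θ ← -2° -36° = -38°
rotate link 1 by -5°: θ ← -38° -5° = -43°
rotate link 1 by +60°: θ ← -43° +60° = 17°
h = r sin θ − e = 14.910957 − 4 = 10.910957
sin φ = h / L = 10.910957 / 223 = 0.04892806
φ = arcsin(0.04892806) = 2.804491°

2.8045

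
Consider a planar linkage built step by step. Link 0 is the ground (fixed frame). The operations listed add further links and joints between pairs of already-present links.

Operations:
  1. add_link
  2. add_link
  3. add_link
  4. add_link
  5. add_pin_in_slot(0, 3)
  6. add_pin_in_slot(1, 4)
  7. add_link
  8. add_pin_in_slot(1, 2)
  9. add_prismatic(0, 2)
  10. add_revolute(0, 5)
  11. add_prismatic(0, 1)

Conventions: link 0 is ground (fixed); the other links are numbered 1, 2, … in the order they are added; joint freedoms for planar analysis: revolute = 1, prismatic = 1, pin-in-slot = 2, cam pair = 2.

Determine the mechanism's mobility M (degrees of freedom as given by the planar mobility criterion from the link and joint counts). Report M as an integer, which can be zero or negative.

(L,J1,J2)=(1,0,0); link0 fixed
link1: (2,0,0)
link2: (3,0,0)
link3: (4,0,0)
link4: (5,0,0)
PS 0-3 [J2]: (5,0,1)
PS 1-4 [J2]: (5,0,2)
link5: (6,0,2)
PS 1-2 [J2]: (6,0,3)
P 0-2 [J1]: (6,1,3)
R 0-5 [J1]: (6,2,3)
P 0-1 [J1]: (6,3,3)
Grübler: 3·5 − 2·3 − 3 = 6

M = 6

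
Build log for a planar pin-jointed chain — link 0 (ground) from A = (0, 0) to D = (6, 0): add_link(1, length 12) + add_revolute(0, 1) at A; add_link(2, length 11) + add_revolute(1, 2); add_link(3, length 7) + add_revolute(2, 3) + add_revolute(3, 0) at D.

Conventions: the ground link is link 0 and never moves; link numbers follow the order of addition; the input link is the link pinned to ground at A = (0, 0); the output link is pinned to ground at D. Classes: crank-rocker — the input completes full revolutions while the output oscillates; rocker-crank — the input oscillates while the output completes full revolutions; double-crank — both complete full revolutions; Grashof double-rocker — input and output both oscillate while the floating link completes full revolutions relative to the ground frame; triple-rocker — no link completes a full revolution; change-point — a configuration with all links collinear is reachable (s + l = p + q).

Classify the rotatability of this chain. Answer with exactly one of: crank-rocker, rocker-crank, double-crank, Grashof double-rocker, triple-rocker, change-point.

lengths: ground=6, input=12, coupler=11, output=7
sorted: s=6 (shortest), l=12 (longest), p+q=18
s + l = 18 vs p + q = 18
s + l = p + q → change-point (collinear configuration reachable)

change-point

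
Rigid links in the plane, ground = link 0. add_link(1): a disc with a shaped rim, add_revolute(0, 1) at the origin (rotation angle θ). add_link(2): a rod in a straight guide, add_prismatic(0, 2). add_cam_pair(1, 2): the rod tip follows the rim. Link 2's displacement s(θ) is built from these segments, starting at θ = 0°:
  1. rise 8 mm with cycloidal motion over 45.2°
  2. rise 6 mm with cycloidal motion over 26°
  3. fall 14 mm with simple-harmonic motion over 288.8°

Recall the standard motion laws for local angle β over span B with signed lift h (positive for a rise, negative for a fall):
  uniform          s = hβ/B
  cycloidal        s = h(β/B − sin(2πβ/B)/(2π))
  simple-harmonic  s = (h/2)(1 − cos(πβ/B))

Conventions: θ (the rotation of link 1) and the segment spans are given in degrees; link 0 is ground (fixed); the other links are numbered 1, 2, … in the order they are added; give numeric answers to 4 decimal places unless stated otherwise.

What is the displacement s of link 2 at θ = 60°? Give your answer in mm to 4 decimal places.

segment 1 (0° to 45.2°, cycloidal, h = 8) is passed completely: s = 0.0000 + (8) = 8.0000
θ = 60° falls in segment 2 (45.2° to 71.2°, cycloidal, h = 6): β = 60 − 45.2 = 14.8°, B = 26°; Δs = 6·(0.5692 − sin(2π·0.5692)/(2π)) = 3.8178; s = 8.0000 + 3.8178 = 11.8178

11.8178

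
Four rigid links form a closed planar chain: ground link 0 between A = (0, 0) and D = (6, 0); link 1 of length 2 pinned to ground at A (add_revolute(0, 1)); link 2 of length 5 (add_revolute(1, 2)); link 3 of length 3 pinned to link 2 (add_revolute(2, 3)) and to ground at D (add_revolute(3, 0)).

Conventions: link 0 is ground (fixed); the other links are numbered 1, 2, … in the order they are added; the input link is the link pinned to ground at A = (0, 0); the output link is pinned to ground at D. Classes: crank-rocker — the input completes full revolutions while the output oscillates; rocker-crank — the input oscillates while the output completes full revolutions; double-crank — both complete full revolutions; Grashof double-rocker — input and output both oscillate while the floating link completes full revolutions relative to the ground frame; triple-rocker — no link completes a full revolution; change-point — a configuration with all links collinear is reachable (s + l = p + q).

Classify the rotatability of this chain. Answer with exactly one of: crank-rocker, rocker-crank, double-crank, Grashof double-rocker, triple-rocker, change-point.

lengths: ground=6, input=2, coupler=5, output=3
sorted: s=2 (shortest), l=6 (longest), p+q=8
s + l = 8 vs p + q = 8
s + l = p + q → change-point (collinear configuration reachable)

change-point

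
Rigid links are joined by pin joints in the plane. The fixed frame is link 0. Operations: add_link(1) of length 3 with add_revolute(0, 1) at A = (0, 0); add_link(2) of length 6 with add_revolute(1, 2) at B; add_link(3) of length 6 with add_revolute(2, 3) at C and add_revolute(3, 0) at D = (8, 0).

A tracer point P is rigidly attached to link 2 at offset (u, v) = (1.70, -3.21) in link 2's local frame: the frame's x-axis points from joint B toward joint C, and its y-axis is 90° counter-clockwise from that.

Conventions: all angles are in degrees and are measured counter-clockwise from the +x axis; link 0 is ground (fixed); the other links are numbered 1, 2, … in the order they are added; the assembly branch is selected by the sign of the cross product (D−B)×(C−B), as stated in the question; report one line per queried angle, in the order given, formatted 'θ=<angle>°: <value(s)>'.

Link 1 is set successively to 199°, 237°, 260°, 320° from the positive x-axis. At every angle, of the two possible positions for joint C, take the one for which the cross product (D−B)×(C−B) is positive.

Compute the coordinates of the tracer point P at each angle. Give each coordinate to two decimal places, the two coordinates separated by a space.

A=(0,0), D=(8.00,0)
θ=199°: B = A + 3.00·(cos199°, sin199°) = (-2.8366, -0.9767)
θ=199°: |BD| = 10.8805
θ=199°: circle(B,6.00) ∩ circle(D,6.00): a=5.4402, h=2.5306
θ=199°:   candidates: C₊=(2.3546,2.0320) cross=27.534; C₋=(2.8089,-3.0087) cross=-27.534
θ=199°:   branch + wants cross > 0 → take C=(2.3546,2.0320) (cross=27.534)
θ=199°: ex = (C−B)/|BC| = (0.8652,0.5015); ey = (-0.5015,0.8652)
θ=199°: P = B + 1.70·ex + -3.21·ey = (0.2439,-2.9015)
θ=237°: B = A + 3.00·(cos237°, sin237°) = (-1.6339, -2.5160)
θ=237°: |BD| = 9.9570
θ=237°: circle(B,6.00) ∩ circle(D,6.00): a=4.9785, h=3.3488
θ=237°:   candidates: C₊=(2.3368,1.9821) cross=33.344; C₋=(4.0292,-4.4981) cross=-33.344
θ=237°:   branch + wants cross > 0 → take C=(2.3368,1.9821) (cross=33.344)
θ=237°: ex = (C−B)/|BC| = (0.6618,0.7497); ey = (-0.7497,0.6618)
θ=237°: P = B + 1.70·ex + -3.21·ey = (1.8976,-3.3659)
θ=260°: B = A + 3.00·(cos260°, sin260°) = (-0.5209, -2.9544)
θ=260°: |BD| = 9.0186
θ=260°: circle(B,6.00) ∩ circle(D,6.00): a=4.5093, h=3.9581
θ=260°:   candidates: C₊=(2.4429,2.2624) cross=35.696; C₋=(5.0362,-5.2169) cross=-35.696
θ=260°:   branch + wants cross > 0 → take C=(2.4429,2.2624) (cross=35.696)
θ=260°: ex = (C−B)/|BC| = (0.4940,0.8695); ey = (-0.8695,0.4940)
θ=260°: P = B + 1.70·ex + -3.21·ey = (3.1098,-3.0620)
θ=320°: B = A + 3.00·(cos320°, sin320°) = (2.2981, -1.9284)
θ=320°: |BD| = 6.0191
θ=320°: circle(B,6.00) ∩ circle(D,6.00): a=3.0096, h=5.1906
θ=320°:   candidates: C₊=(3.4861,3.9528) cross=31.243; C₋=(6.8120,-5.8812) cross=-31.243
θ=320°:   branch + wants cross > 0 → take C=(3.4861,3.9528) (cross=31.243)
θ=320°: ex = (C−B)/|BC| = (0.1980,0.9802); ey = (-0.9802,0.1980)
θ=320°: P = B + 1.70·ex + -3.21·ey = (5.7812,-0.8976)

θ=199°: 0.24 -2.90
θ=237°: 1.90 -3.37
θ=260°: 3.11 -3.06
θ=320°: 5.78 -0.90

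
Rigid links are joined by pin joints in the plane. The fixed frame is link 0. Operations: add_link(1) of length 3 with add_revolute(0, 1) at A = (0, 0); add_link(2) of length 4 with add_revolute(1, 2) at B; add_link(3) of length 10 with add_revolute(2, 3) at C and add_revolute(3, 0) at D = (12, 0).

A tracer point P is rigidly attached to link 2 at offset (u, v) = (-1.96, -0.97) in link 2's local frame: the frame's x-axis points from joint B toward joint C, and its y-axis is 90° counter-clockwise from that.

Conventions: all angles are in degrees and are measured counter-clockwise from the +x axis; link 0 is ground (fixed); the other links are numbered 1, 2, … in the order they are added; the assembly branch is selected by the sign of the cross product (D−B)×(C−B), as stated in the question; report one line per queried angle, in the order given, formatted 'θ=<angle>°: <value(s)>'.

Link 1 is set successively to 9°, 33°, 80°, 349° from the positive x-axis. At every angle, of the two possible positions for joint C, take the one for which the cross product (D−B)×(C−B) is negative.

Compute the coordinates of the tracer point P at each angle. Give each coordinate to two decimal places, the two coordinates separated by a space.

A=(0,0), D=(12.00,0)
θ=9°: B = A + 3.00·(cos9°, sin9°) = (2.9631, 0.4693)
θ=9°: |BD| = 9.0491
θ=9°: circle(B,4.00) ∩ circle(D,10.00): a=-0.1168, h=3.9983
θ=9°:   candidates: C₊=(3.0538,4.4683) cross=36.181; C₋=(2.6391,-3.5176) cross=-36.181
θ=9°:   branch - wants cross < 0 → take C=(2.6391,-3.5176) (cross=-36.181)
θ=9°: ex = (C−B)/|BC| = (-0.0810,-0.9967); ey = (0.9967,-0.0810)
θ=9°: P = B + -1.96·ex + -0.97·ey = (2.1550,2.5014)
θ=33°: B = A + 3.00·(cos33°, sin33°) = (2.5160, 1.6339)
θ=33°: |BD| = 9.6237
θ=33°: circle(B,4.00) ∩ circle(D,10.00): a=0.4476, h=3.9749
θ=33°:   candidates: C₊=(3.6320,5.4751) cross=38.253; C₋=(2.2823,-2.3592) cross=-38.253
θ=33°:   branch - wants cross < 0 → take C=(2.2823,-2.3592) (cross=-38.253)
θ=33°: ex = (C−B)/|BC| = (-0.0584,-0.9983); ey = (0.9983,-0.0584)
θ=33°: P = B + -1.96·ex + -0.97·ey = (1.6622,3.6472)
θ=80°: B = A + 3.00·(cos80°, sin80°) = (0.5209, 2.9544)
θ=80°: |BD| = 11.8532
θ=80°: circle(B,4.00) ∩ circle(D,10.00): a=2.3832, h=3.2125
θ=80°:   candidates: C₊=(3.6297,5.4715) cross=38.078; C₋=(2.0282,-0.7507) cross=-38.078
θ=80°:   branch - wants cross < 0 → take C=(2.0282,-0.7507) (cross=-38.078)
θ=80°: ex = (C−B)/|BC| = (0.3768,-0.9263); ey = (0.9263,0.3768)
θ=80°: P = B + -1.96·ex + -0.97·ey = (-1.1161,4.4044)
θ=349°: B = A + 3.00·(cos349°, sin349°) = (2.9449, -0.5724)
θ=349°: |BD| = 9.0732
θ=349°: circle(B,4.00) ∩ circle(D,10.00): a=-0.0924, h=3.9989
θ=349°:   candidates: C₊=(2.6003,3.4127) cross=36.283; C₋=(3.1049,-4.5692) cross=-36.283
θ=349°:   branch - wants cross < 0 → take C=(3.1049,-4.5692) (cross=-36.283)
θ=349°: ex = (C−B)/|BC| = (0.0400,-0.9992); ey = (0.9992,0.0400)
θ=349°: P = B + -1.96·ex + -0.97·ey = (1.8972,1.3472)

θ=9°: 2.16 2.50
θ=33°: 1.66 3.65
θ=80°: -1.12 4.40
θ=349°: 1.90 1.35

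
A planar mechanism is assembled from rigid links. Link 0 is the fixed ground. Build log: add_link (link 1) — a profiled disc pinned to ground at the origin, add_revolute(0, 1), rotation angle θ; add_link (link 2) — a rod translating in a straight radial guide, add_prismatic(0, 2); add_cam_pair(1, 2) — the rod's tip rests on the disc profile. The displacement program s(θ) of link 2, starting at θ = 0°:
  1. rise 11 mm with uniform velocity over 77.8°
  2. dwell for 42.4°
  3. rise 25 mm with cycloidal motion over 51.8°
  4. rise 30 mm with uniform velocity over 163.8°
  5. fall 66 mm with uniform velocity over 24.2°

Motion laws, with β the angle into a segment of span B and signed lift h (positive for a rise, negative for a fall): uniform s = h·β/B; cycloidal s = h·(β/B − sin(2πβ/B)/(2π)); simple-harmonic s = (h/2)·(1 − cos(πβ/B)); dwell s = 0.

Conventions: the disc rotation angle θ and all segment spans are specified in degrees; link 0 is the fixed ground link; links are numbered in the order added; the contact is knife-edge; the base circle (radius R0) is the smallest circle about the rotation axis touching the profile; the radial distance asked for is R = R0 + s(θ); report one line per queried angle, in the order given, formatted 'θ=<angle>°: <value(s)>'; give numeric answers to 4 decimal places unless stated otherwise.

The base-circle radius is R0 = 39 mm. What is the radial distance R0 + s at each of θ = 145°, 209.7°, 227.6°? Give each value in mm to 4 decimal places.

seg 1 [0°–77.8°] uniform, h=11: full span → s += 11 → s = 11.0000
seg 2 [77.8°–120.2°] dwell: s stays 11.0000
seg 3 [120.2°–172°] cycloidal, h=25: θ=145° here. β=24.8, B=51.8. 25·(0.4788 − sin(2π·0.4788)/(2π)) = 11.4398 → s = 22.4398
seg 3 [120.2°–172°] cycloidal, h=25: full span → s += 25 → s = 36.0000
seg 4 [172°–335.8°] uniform, h=30: θ=209.7° here. β=37.7, B=163.8. 30·37.7/163.8 = 6.9048 → s = 42.9048
seg 4 [172°–335.8°] uniform, h=30: θ=227.6° here. β=55.6, B=163.8. 30·55.6/163.8 = 10.1832 → s = 46.1832
θ=145°: R = R0 + s = 39 + 22.4398 = 61.4398
θ=209.7°: R = R0 + s = 39 + 42.9048 = 81.9048
θ=227.6°: R = R0 + s = 39 + 46.1832 = 85.1832

θ=145°: 61.4398
θ=209.7°: 81.9048
θ=227.6°: 85.1832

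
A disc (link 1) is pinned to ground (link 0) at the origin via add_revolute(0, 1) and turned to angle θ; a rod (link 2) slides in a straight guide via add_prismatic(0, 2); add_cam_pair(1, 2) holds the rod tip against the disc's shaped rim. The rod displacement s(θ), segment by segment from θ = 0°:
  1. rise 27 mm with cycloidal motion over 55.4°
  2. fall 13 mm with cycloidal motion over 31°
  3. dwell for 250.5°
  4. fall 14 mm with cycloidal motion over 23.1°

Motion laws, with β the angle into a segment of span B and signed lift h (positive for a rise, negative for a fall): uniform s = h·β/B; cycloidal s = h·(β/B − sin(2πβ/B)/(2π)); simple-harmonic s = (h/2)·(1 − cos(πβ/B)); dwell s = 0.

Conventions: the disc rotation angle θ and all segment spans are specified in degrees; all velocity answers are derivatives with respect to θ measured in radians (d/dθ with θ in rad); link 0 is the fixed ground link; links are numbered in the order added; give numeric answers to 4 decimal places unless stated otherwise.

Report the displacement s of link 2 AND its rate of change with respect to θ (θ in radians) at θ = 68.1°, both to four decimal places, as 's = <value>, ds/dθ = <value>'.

segment 1 (0° to 55.4°, cycloidal, h = 27) is passed completely: s = 0.0000 + (27) = 27.0000
θ = 68.1° falls in segment 2 (55.4° to 86.4°, cycloidal, h = -13): β = 68.1 − 55.4 = 12.7°, B = 31°; Δs = -13·(0.4097 − sin(2π·0.4097)/(2π)) = -4.2136; s = 27.0000 − 4.2136 = 22.7864
velocity in seg [55.4°–86.4°] (cycloidal), θ in radians: β = 12.7° = 0.2217 rad, B = 31° = 0.5411 rad; ds/dθ = (h/B)(1 − cos(2πβ/B)) = ((-13)/0.5411)(1 − cos(2π·0.4097)) = -44.288015 mm/rad

s = 22.7864, ds/dθ = -44.2880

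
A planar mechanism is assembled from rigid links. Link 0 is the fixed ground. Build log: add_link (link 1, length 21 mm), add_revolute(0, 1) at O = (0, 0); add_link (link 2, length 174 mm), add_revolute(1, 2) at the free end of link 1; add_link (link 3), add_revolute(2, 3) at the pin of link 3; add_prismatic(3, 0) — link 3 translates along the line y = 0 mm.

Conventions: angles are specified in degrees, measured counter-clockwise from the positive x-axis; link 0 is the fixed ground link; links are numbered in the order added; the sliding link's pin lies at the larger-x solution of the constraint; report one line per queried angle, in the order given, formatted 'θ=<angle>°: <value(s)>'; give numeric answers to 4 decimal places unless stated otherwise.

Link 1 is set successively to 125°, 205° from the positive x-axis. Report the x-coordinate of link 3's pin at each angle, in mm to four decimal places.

geometry: r = 21 mm, L = 174 mm, e = 0 mm
θ=125°: crank pin P = (r cos θ, r sin θ) = (-12.045105, 17.202193)
θ=125°: h = r sin θ − e = 17.202193 − 0 = 17.202193
θ=125°: x = r cos θ + √(L² − h²) = -12.045105 + 173.147580 = 161.102475
θ=205°: crank pin P = (r cos θ, r sin θ) = (-19.032464, -8.874983)
θ=205°: h = r sin θ − e = -8.874983 − 0 = -8.874983
θ=205°: x = r cos θ + √(L² − h²) = -19.032464 + 173.773515 = 154.741052

θ=125°: 161.1025
θ=205°: 154.7411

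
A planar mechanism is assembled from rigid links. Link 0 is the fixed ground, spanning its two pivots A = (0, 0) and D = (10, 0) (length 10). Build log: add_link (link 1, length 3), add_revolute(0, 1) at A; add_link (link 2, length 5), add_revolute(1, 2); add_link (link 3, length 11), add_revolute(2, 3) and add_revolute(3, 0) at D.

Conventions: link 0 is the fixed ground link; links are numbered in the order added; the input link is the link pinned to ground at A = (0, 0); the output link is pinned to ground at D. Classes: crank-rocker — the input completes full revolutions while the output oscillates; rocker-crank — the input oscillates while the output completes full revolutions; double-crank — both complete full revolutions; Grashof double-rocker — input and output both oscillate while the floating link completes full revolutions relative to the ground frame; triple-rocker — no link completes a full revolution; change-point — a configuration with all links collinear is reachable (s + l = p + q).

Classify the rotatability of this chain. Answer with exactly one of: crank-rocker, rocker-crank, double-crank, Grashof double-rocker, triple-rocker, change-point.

lengths: ground=10, input=3, coupler=5, output=11
sorted: s=3 (shortest), l=11 (longest), p+q=15
s + l = 14 vs p + q = 15
s + l < p + q (Grashof) with shortest = input link → crank-rocker

crank-rocker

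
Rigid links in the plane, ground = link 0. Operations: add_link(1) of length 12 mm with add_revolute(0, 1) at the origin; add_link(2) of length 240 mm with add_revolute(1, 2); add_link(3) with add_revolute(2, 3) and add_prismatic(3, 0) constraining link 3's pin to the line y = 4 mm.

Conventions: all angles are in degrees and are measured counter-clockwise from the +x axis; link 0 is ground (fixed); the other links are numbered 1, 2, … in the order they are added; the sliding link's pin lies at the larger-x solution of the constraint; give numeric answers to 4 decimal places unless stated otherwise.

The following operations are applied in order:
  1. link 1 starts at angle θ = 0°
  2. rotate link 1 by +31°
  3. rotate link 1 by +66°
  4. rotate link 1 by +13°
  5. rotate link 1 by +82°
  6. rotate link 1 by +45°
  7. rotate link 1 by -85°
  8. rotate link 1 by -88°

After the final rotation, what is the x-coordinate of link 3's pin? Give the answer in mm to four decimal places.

geometry: r = 12 mm, L = 240 mm, e = 4 mm; θ starts at 0°
rotate link 1 by +31°: θ ← 0° +31° = 31°
rotate link 1 by +66°: θ ← 31° +66° = 97°
rotate link 1 by +13°: θ ← 97° +13° = 110°
rotate link 1 by +82°: θ ← 110° +82° = 192°
rotate link 1 by +45°: θ ← 192° +45° = 237°
rotate link 1 by -85°: θ ← 237° -85° = 152°
rotate link 1 by -88°: θ ← 152° -88° = 64°
crank pin P = (r cos θ, r sin θ) = (5.260454, 10.785529)
h = r sin θ − e = 10.785529 − 4 = 6.785529
x = r cos θ + √(L² − h²) = 5.260454 + 239.904057 = 245.164511

245.1645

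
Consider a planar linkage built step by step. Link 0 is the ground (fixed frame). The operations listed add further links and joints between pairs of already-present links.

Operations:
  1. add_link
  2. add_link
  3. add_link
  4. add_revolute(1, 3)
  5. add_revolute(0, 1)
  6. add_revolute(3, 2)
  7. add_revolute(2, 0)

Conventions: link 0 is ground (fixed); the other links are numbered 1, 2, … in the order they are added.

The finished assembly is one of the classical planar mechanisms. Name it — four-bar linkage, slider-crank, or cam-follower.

links: 4 (incl. ground); joints: 4 revolute, 0 prismatic, 0 higher (cam) pair, forming one closed loop
4 links in a single 4R loop → four-bar linkage

four-bar linkage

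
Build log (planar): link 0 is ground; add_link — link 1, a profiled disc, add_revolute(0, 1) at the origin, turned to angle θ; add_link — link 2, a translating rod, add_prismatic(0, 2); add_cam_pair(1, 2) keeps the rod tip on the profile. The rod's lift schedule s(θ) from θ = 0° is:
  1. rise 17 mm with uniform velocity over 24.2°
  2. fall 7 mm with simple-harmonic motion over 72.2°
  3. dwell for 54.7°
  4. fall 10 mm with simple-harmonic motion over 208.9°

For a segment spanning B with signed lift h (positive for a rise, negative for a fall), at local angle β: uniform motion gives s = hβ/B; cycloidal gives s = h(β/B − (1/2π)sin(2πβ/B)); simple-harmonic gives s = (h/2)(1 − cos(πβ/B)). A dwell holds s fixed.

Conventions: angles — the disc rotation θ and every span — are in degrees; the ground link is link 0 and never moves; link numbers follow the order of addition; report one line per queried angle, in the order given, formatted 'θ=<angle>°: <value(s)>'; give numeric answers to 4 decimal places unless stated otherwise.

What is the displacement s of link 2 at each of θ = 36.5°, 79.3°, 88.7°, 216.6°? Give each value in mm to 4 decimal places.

seg 1 [0°–24.2°] uniform, h=17: full span → s += 17 → s = 17.0000
seg 2 [24.2°–96.4°] simple-harmonic, h=-7: θ=36.5° here. β=12.3, B=72.2. -7/2·(1 − cos(π·0.1704)) = -0.4894 → s = 16.5106
seg 2 [24.2°–96.4°] simple-harmonic, h=-7: θ=79.3° here. β=55.1, B=72.2. -7/2·(1 − cos(π·0.7632)) = -6.0750 → s = 10.9250
seg 2 [24.2°–96.4°] simple-harmonic, h=-7: θ=88.7° here. β=64.5, B=72.2. -7/2·(1 − cos(π·0.8934)) = -6.8054 → s = 10.1946
seg 2 [24.2°–96.4°] simple-harmonic, h=-7: full span → s += -7 → s = 10.0000
seg 3 [96.4°–151.1°] dwell: s stays 10.0000
seg 4 [151.1°–360°] simple-harmonic, h=-10: θ=216.6° here. β=65.5, B=208.9. -10/2·(1 − cos(π·0.3135)) = -2.2358 → s = 7.7642

θ=36.5°: 16.5106
θ=79.3°: 10.9250
θ=88.7°: 10.1946
θ=216.6°: 7.7642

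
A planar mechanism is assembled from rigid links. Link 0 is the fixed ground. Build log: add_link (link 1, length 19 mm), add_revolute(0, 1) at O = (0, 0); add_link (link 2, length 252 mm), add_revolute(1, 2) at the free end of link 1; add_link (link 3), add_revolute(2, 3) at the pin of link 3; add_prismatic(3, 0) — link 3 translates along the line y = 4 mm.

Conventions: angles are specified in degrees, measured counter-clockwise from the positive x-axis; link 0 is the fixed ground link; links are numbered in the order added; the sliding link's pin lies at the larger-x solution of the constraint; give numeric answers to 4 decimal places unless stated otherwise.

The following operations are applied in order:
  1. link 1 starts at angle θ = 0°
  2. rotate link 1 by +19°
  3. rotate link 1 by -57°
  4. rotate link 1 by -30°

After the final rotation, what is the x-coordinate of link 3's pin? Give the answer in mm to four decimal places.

geometry: r = 19 mm, L = 252 mm, e = 4 mm; θ starts at 0°
rotate link 1 by +19°: θ ← 0° +19° = 19°
rotate link 1 by -57°: θ ← 19° -57° = -38°
rotate link 1 by -30°: θ ← -38° -30° = -68°
crank pin P = (r cos θ, r sin θ) = (7.117525, -17.616493)
h = r sin θ − e = -17.616493 − 4 = -21.616493
x = r cos θ + √(L² − h²) = 7.117525 + 251.071160 = 258.188685

258.1887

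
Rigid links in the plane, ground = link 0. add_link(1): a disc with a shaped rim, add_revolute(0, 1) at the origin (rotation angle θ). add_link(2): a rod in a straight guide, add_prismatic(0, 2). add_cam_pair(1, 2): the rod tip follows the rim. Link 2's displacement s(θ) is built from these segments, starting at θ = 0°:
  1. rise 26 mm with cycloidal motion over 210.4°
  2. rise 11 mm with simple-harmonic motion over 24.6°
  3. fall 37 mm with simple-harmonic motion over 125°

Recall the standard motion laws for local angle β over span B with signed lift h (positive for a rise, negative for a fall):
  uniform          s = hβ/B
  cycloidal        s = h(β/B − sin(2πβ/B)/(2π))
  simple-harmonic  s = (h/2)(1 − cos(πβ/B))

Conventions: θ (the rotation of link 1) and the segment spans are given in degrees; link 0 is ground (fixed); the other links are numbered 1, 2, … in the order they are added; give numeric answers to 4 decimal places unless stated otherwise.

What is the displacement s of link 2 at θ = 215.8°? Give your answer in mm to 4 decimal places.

segment 1 (0° to 210.4°, cycloidal, h = 26) is passed completely: s = 0.0000 + (26) = 26.0000
θ = 215.8° falls in segment 2 (210.4° to 235°, simple-harmonic, h = 11): β = 215.8 − 210.4 = 5.4°, B = 24.6°; Δs = 11/2·(1 − cos(π·0.2195)) = 1.2568; s = 26.0000 + 1.2568 = 27.2568

27.2568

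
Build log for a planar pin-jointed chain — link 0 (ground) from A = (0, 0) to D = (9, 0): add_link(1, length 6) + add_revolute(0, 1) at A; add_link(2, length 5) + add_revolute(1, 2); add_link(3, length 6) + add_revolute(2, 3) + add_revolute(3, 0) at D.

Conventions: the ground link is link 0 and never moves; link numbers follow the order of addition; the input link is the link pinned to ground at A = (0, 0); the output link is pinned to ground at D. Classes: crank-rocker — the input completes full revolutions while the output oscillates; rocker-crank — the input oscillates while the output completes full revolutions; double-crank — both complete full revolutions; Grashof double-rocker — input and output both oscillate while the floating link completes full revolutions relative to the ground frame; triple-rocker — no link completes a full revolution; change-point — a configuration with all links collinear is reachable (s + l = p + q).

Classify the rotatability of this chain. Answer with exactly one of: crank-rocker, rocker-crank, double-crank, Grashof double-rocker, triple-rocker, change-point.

lengths: ground=9, input=6, coupler=5, output=6
sorted: s=5 (shortest), l=9 (longest), p+q=12
s + l = 14 vs p + q = 12
s + l > p + q → non-Grashof → no link fully rotates → triple-rocker

triple-rocker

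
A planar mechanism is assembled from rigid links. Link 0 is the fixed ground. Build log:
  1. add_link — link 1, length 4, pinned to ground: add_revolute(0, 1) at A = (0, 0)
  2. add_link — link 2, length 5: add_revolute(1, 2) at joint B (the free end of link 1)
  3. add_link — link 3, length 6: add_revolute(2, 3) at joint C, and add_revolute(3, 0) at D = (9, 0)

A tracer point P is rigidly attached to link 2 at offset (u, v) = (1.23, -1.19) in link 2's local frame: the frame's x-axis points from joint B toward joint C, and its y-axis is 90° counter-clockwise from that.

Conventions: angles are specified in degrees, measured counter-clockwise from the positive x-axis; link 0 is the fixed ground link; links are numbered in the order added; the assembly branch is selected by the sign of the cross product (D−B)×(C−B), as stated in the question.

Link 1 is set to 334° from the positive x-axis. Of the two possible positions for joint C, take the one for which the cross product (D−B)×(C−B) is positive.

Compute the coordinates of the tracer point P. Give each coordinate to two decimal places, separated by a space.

A=(0,0), D=(9.00,0)
B = A + 4.00·(cos334°, sin334°) = (3.5952, -1.7535)
|BD| = 5.6822
circle(B,5.00) ∩ circle(D,6.00): a=1.8731, h=4.6359
  candidates: C₊=(3.9463,3.2342) cross=26.342; C₋=(6.8075,-5.5851) cross=-26.342
  branch + wants cross > 0 → take C=(3.9463,3.2342) (cross=26.342)
ex = (C−B)/|BC| = (0.0702,0.9975); ey = (-0.9975,0.0702)
P = B + 1.23·ex + -1.19·ey = (4.8686,-0.6101)

4.87 -0.61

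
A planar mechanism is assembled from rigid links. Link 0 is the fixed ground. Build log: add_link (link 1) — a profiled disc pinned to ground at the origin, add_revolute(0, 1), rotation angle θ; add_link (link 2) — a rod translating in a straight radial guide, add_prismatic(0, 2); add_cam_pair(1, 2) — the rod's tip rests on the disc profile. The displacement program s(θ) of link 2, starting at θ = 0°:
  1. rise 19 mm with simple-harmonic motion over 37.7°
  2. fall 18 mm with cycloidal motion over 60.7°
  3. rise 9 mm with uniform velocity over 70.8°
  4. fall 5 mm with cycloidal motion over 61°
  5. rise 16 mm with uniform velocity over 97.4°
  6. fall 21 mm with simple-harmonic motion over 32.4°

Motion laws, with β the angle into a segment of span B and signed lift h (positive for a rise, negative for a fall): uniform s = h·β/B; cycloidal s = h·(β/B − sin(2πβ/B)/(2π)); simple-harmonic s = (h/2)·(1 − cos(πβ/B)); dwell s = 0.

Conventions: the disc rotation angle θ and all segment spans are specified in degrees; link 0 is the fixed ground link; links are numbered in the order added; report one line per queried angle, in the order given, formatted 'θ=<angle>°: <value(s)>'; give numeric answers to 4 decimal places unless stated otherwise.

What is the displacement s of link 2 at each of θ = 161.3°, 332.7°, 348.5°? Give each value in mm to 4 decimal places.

seg 1 [0°–37.7°] simple-harmonic, h=19: full span → s += 19 → s = 19.0000
seg 2 [37.7°–98.4°] cycloidal, h=-18: full span → s += -18 → s = 1.0000
seg 3 [98.4°–169.2°] uniform, h=9: θ=161.3° here. β=62.9, B=70.8. 9·62.9/70.8 = 7.9958 → s = 8.9958
seg 3 [98.4°–169.2°] uniform, h=9: full span → s += 9 → s = 10.0000
seg 4 [169.2°–230.2°] cycloidal, h=-5: full span → s += -5 → s = 5.0000
seg 5 [230.2°–327.6°] uniform, h=16: full span → s += 16 → s = 21.0000
seg 6 [327.6°–360°] simple-harmonic, h=-21: θ=332.7° here. β=5.1, B=32.4. -21/2·(1 − cos(π·0.1574)) = -1.2579 → s = 19.7421
seg 6 [327.6°–360°] simple-harmonic, h=-21: θ=348.5° here. β=20.9, B=32.4. -21/2·(1 − cos(π·0.6451)) = -15.1212 → s = 5.8788

θ=161.3°: 8.9958
θ=332.7°: 19.7421
θ=348.5°: 5.8788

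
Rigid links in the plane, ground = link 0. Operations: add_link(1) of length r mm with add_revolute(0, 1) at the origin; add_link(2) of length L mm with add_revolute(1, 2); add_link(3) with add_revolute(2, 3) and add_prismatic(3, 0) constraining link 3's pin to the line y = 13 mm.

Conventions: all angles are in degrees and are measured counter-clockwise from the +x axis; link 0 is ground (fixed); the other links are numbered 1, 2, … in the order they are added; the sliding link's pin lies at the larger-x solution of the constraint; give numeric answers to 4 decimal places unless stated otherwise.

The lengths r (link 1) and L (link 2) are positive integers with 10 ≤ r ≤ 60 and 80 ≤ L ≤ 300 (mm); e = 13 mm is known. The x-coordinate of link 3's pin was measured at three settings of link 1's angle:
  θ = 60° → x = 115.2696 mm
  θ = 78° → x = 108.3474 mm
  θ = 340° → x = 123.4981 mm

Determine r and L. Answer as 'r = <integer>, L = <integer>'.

constraint per measurement: (x − r cos θ)² + (r sin θ − e)² = L²
subtracting the θ₁ and θ₂ equations cancels the r² and L² terms:
r = (x₁² − x₂²) / (2[(x₁cos θ₁ + e sin θ₁) − (x₂cos θ₂ + e sin θ₂)]) = 23.0000 → r = 23
L² = (x₁ − r cos θ₁)² + (r sin θ₁ − e)² = 10815.9967 → L = 104.0000 → L = 104
check at θ₃=340°: x = 123.4981 (printed 123.4981) ✓

r = 23, L = 104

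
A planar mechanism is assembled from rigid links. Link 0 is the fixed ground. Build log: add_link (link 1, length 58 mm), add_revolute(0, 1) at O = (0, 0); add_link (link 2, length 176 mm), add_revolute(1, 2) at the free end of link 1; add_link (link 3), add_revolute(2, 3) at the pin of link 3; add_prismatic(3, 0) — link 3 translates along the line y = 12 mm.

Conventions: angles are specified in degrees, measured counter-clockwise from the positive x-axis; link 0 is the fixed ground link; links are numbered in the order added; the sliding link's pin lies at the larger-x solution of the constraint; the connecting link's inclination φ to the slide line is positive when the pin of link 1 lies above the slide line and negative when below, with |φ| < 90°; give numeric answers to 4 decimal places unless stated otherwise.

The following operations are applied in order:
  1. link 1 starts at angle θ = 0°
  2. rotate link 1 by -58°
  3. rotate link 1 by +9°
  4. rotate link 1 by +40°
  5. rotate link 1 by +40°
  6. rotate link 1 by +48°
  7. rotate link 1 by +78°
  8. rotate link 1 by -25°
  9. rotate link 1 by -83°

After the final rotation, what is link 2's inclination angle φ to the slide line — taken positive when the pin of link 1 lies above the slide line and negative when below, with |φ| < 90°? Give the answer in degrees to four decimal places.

geometry: r = 58 mm, L = 176 mm, e = 12 mm; θ starts at 0°
rotate link 1 by -58°: θ ← 0° -58° = -58°
rotate link 1 by +9°: θ ← -58° +9° = -49°
rotate link 1 by +40°: θ ← -49° +40° = -9°
rotate link 1 by +40°: θ ← -9° +40° = 31°
rotate link 1 by +48°: θ ← 31° +48° = 79°
rotate link 1 by +78°: θ ← 79° +78° = 157°
rotate link 1 by -25°: θ ← 157° -25° = 132°
rotate link 1 by -83°: θ ← 132° -83° = 49°
h = r sin θ − e = 43.773156 − 12 = 31.773156
sin φ = h / L = 31.773156 / 176 = 0.18052929
φ = arcsin(0.18052929) = 10.400591°

10.4006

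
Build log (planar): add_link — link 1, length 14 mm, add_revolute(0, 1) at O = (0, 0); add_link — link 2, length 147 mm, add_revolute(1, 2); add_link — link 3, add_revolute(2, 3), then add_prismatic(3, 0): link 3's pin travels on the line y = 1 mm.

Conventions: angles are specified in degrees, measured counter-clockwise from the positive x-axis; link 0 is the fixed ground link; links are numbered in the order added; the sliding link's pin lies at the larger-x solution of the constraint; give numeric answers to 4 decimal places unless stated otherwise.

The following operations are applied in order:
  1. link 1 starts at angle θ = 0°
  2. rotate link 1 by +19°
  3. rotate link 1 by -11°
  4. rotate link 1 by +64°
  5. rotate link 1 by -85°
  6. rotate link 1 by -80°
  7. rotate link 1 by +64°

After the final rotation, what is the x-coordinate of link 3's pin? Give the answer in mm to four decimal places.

geometry: r = 14 mm, L = 147 mm, e = 1 mm; θ starts at 0°
rotate link 1 by +19°: θ ← 0° +19° = 19°
rotate link 1 by -11°: θ ← 19° -11° = 8°
rotate link 1 by +64°: θ ← 8° +64° = 72°
rotate link 1 by -85°: θ ← 72° -85° = -13°
rotate link 1 by -80°: θ ← -13° -80° = -93°
rotate link 1 by +64°: θ ← -93° +64° = -29°
crank pin P = (r cos θ, r sin θ) = (12.244676, -6.787335)
h = r sin θ − e = -6.787335 − 1 = -7.787335
x = r cos θ + √(L² − h²) = 12.244676 + 146.793588 = 159.038264

159.0383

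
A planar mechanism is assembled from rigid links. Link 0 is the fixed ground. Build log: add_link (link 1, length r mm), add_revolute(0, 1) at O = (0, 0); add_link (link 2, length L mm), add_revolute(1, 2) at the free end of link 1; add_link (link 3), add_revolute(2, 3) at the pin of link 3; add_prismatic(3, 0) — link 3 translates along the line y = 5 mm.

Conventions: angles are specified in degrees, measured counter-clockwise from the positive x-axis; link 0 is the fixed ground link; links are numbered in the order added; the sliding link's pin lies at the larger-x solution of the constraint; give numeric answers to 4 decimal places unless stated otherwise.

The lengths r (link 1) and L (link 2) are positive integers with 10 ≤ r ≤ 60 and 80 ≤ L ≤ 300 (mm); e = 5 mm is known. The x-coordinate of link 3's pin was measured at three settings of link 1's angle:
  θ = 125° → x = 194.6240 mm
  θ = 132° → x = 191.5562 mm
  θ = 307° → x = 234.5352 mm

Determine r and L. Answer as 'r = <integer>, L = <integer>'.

constraint per measurement: (x − r cos θ)² + (r sin θ − e)² = L²
subtracting the θ₁ and θ₂ equations cancels the r² and L² terms:
r = (x₁² − x₂²) / (2[(x₁cos θ₁ + e sin θ₁) − (x₂cos θ₂ + e sin θ₂)]) = 35.0004 → r = 35
L² = (x₁ − r cos θ₁)² + (r sin θ₁ − e)² = 46656.0200 → L = 216.0000 → L = 216
check at θ₃=307°: x = 234.5352 (printed 234.5352) ✓

r = 35, L = 216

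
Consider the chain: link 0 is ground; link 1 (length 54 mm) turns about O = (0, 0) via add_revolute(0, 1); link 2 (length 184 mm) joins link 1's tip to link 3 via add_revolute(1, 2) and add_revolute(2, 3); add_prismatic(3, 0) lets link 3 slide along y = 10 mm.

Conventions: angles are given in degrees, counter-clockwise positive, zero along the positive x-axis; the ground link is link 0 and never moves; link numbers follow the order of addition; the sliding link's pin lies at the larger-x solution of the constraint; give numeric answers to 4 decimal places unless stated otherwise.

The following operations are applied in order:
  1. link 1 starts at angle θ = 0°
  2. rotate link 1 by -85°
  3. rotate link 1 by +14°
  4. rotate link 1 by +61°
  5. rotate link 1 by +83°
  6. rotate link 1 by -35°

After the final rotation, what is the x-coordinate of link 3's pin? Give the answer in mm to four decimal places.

geometry: r = 54 mm, L = 184 mm, e = 10 mm; θ starts at 0°
rotate link 1 by -85°: θ ← 0° -85° = -85°
rotate link 1 by +14°: θ ← -85° +14° = -71°
rotate link 1 by +61°: θ ← -71° +61° = -10°
rotate link 1 by +83°: θ ← -10° +83° = 73°
rotate link 1 by -35°: θ ← 73° -35° = 38°
crank pin P = (r cos θ, r sin θ) = (42.552581, 33.245720)
h = r sin θ − e = 33.245720 − 10 = 23.245720
x = r cos θ + √(L² − h²) = 42.552581 + 182.525715 = 225.078295

225.0783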